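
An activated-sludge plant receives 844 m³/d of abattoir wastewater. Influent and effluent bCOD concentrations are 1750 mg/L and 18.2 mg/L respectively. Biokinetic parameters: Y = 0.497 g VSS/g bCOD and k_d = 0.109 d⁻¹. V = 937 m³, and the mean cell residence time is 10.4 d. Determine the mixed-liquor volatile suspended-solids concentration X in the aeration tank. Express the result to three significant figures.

Solving the biomass balance for X: X = Y Q (S₀−S) θ_c / [V (1+k_d θ_c)] = 0.497 × 844 × (1750 − 18.2) × 10.4 / [937 × (1 + 0.109 × 10.4)] = 3779 mg/L.

X ≈ 3780 mg/L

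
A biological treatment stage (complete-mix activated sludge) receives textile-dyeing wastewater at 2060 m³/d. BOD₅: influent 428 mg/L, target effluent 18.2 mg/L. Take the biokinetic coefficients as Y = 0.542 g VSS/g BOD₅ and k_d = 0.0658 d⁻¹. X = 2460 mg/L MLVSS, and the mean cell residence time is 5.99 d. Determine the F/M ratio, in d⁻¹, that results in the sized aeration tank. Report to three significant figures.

F/M ≈ 0.448 d⁻¹

Rearranging the biomass balance for a CMAS with decay, V = Y·Q·ΔS·θ_c / [X·(1+k_d θ_c)] = 0.542 × 2060 × (428 − 18.2) × 5.99 / [2460 × (1 + 0.0658 × 5.99)] = 2.74×10^6 / 3430 = 799.1 m³.
F/M = applied load / biomass = Q·S₀/(V·X) = 2060 × 428 / (799.1 × 2460) = 0.4485 d⁻¹.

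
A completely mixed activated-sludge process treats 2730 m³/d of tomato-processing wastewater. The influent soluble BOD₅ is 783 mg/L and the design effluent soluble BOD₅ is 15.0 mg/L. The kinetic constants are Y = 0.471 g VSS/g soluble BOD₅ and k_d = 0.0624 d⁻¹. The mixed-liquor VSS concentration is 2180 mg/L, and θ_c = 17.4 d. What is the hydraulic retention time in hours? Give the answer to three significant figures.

τ ≈ 33.2 h

Steady-state biomass mass balance: V·X·(1 + k_d·θ_c) = Y·Q·(S₀ − S)·θ_c, so V = 0.471 × 2730 × (783 − 15.0) × 17.4 / [2180 × (1 + 0.0624 × 17.4)] = 1.72×10^7 / 4547 = 3779 m³.
Hydraulic retention time τ = V/Q = 3779 / 2730 = 1.384 d = 33.22 h.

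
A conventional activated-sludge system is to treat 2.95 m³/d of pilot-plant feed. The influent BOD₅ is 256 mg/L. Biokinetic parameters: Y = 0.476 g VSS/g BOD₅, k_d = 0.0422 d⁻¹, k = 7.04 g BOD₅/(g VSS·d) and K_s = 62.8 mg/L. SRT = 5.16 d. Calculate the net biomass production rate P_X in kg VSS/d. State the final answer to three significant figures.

For a completely mixed reactor with recycle the Lawrence–McCarty relation gives S = K_s·(1 + k_d·θ_c) / [θ_c·(Y·k − k_d) − 1] = 62.8 × (1 + 0.0422 × 5.16) / [5.16 × (0.476 × 7.04 − 0.0422) − 1] = 76.47 / 16.07 = 4.758 mg/L.
Correct the yield for decay: Y_obs = Y/(1 + k_d θ_c) = 0.476 / (1 + 0.0422 × 5.16) = 0.476 / 1.218 = 0.3909.
Substrate removed = Q·(S₀ − S) = 2.95 m³/d × (256 − 4.76) g/m³ = 7.41×10^2 g/d = 0.7412 kg/d.
So the net sludge growth is P_X = 0.3909 × 0.7412 = 0.2897 kg VSS/d.

P_X ≈ 0.290 kg VSS/d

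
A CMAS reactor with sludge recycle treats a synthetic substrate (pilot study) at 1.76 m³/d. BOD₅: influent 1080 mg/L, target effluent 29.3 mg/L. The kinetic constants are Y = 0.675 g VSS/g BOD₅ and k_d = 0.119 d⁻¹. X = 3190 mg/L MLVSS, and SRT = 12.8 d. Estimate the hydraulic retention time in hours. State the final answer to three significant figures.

τ ≈ 27.1 h

Rearranging the biomass balance for a CMAS with decay, V = Y·Q·ΔS·θ_c / [X·(1+k_d θ_c)] = 0.675 × 1.76 × (1080 − 29.3) × 12.8 / [3190 × (1 + 0.119 × 12.8)] = 1.6×10^4 / 8049 = 1.985 m³.
τ = V/Q = 1.985/1.76 = 1.128 d, or 27.07 h.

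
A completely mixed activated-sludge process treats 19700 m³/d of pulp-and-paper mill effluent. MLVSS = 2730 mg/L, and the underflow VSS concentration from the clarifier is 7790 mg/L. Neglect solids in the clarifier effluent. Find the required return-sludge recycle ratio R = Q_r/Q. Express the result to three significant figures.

R = Q_r/Q = X/(X_r − X) = 2730 / (7790 − 2730) = 0.5395.

R ≈ 0.540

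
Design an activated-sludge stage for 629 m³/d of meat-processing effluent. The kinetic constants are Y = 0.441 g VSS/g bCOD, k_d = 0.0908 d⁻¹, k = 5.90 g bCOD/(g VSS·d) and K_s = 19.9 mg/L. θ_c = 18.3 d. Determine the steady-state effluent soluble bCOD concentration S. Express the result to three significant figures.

From the Monod/SRT balance for a CMAS, S = K_s·(1+k_d θ_c)/[θ_c·(Y k − k_d) − 1] = 19.9 × (1 + 0.0908 × 18.3) / [18.3 × (0.441 × 5.90 − 0.0908) − 1] = 52.97 / 44.95 = 1.178 mg/L.

S ≈ 1.18 mg/L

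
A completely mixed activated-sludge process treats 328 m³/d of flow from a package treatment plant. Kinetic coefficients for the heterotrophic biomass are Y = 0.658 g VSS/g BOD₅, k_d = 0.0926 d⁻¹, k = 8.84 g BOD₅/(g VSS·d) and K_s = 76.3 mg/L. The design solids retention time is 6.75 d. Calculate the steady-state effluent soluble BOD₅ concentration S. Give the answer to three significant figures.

From the Monod/SRT balance for a CMAS, S = K_s·(1+k_d θ_c)/[θ_c·(Y k − k_d) − 1] = 76.3 × (1 + 0.0926 × 6.75) / [6.75 × (0.658 × 8.84 − 0.0926) − 1] = 124.0 / 37.64 = 3.294 mg/L.

S ≈ 3.29 mg/L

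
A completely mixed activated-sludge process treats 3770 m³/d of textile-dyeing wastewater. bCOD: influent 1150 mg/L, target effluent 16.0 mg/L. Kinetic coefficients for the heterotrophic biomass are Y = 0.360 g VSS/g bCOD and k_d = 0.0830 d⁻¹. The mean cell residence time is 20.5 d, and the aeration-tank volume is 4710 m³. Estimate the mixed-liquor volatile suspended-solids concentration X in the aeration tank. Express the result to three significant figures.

X = Y·Q·ΔS·θ_c / [V·(1 + k_d θ_c)] = 0.360 × 3770 × (1150 − 16.0) × 20.5 / [4710 × (1 + 0.0830 × 20.5)] = 2480 mg/L.

X ≈ 2480 mg/L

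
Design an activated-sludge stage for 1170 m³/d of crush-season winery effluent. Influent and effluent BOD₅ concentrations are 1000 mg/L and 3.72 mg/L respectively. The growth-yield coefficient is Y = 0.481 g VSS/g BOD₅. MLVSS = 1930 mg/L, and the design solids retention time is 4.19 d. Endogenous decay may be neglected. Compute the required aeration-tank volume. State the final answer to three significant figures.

With k_d = 0 the design equation reduces to V = Y Q (S₀−S) θ_c / X = 0.481 × 1170 × (1000 − 3.72) × 4.19 / 1930 = 1217 m³.

V ≈ 1220 m³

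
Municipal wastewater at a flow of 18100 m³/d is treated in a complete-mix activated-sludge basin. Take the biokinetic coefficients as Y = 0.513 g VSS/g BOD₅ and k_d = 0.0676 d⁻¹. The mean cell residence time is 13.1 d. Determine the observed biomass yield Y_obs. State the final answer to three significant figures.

Y_obs ≈ 0.272 g VSS/g BOD₅

Observed yield with endogenous decay: Y_obs = Y / (1 + k_d·θ_c) = 0.513 / (1 + 0.0676 × 13.1) = 0.513 / 1.886 = 0.2721 g VSS/g BOD₅.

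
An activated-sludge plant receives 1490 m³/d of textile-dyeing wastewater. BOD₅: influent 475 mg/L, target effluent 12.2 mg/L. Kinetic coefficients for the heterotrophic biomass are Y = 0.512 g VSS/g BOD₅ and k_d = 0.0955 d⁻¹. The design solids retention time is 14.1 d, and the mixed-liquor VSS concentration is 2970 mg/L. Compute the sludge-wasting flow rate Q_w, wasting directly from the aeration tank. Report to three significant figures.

From the SRT design equation V = Y Q (S₀−S) θ_c / [X (1 + k_d θ_c)] = 0.512 × 1490 × (475 − 12.2) × 14.1 / [2970 × (1 + 0.0955 × 14.1)] = 4.98×10^6 / 6969 = 714.3 m³.
Wasting from the aeration tank: Q_w = V / θ_c = 714.3 / 14.1 = 50.66 m³/d.

Q_w ≈ 50.7 m³/d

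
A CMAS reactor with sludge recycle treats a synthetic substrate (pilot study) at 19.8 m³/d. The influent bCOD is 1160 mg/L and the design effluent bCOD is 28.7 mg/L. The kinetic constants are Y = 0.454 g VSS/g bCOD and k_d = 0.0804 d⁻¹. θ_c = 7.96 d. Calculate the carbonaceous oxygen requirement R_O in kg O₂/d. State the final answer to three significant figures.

Observed yield with endogenous decay: Y_obs = Y / (1 + k_d·θ_c) = 0.454 / (1 + 0.0804 × 7.96) = 0.454 / 1.640 = 0.2768 g VSS/g bCOD.
Mass of bCOD removed per day: Q(S₀ − S) = 19.8 × 1131 g/m³ = 22.40 kg/d.
Net sludge production P_X = 0.2768 × 22.40 = 6.201 kg VSS/d.
R_O = Q·ΔS − 1.42 P_X = 22.40 − 8.805 = 13.59 kg O₂/d.

R_O ≈ 13.6 kg O₂/d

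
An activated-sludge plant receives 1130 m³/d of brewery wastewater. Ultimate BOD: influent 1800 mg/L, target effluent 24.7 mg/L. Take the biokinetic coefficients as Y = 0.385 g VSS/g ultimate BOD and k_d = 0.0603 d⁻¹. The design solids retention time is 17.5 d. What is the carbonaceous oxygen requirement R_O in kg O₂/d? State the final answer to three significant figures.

Observed yield with endogenous decay: Y_obs = Y / (1 + k_d·θ_c) = 0.385 / (1 + 0.0603 × 17.5) = 0.385 / 2.055 = 0.1873 g VSS/g ultimate BOD.
Substrate removed = Q·(S₀ − S) = 1130 m³/d × (1800 − 24.7) g/m³ = 2.01×10^6 g/d = 2006 kg/d.
Net sludge production P_X = 0.1873 × 2006 = 375.8 kg VSS/d.
R_O = Q·ΔS − 1.42 P_X = 2006 − 533.6 = 1472 kg O₂/d.

R_O ≈ 1470 kg O₂/d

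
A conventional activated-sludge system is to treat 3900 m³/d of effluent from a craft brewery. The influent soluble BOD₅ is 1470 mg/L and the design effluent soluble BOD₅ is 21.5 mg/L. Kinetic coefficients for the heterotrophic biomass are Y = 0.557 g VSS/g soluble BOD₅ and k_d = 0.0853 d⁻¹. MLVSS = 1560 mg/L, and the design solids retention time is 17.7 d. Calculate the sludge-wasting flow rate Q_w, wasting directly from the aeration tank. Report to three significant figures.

Q_w ≈ 804 m³/d

Steady-state biomass mass balance: V·X·(1 + k_d·θ_c) = Y·Q·(S₀ − S)·θ_c, so V = 0.557 × 3900 × (1470 − 21.5) × 17.7 / [1560 × (1 + 0.0853 × 17.7)] = 5.57×10^7 / 3915 = 14225 m³.
For wasting at MLVSS concentration, Q_w = V/θ_c = 14225/17.7 = 803.7 m³/d.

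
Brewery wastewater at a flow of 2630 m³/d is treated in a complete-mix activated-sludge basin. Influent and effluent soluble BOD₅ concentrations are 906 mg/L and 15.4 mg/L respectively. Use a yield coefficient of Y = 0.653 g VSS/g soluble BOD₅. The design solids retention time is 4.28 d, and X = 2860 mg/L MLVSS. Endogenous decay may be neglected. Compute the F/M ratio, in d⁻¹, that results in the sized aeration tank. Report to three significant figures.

F/M ≈ 0.364 d⁻¹

Biomass mass balance (decay neglected): V·X = Y·Q·(S₀ − S)·θ_c, so V = 0.653 × 2630 × (906 − 15.4) × 4.28 / 2860 = 2289 m³.
F/M = applied load / biomass = Q·S₀/(V·X) = 2630 × 906 / (2289 × 2860) = 0.3640 d⁻¹.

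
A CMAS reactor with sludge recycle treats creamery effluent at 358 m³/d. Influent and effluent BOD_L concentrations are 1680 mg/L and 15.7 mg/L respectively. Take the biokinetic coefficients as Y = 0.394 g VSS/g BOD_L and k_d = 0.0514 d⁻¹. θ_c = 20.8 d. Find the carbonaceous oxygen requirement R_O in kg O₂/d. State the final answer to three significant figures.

Y_obs = Y / (1 + k_d θ_c) = 0.394 / (1 + 0.0514 × 20.8) = 0.394 / 2.069 = 0.1904.
Substrate removed = Q·(S₀ − S) = 358 m³/d × (1680 − 15.7) g/m³ = 5.96×10^5 g/d = 595.8 kg/d.
Net sludge production P_X = 0.1904 × 595.8 = 113.5 kg VSS/d.
R_O = Q·(S₀ − S) − 1.42·P_X = 595.8 − 1.42 × 113.5 = 434.7 kg O₂/d.

R_O ≈ 435 kg O₂/d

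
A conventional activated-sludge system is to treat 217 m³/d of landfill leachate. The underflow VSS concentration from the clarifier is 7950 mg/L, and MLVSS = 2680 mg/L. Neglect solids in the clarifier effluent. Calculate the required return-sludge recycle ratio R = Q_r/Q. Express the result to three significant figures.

R ≈ 0.509

Solids balance on the clarifier gives (1+R)X = R·X_r, so R = X/(X_r − X) = 2680 / (7950 − 2680) = 0.5085.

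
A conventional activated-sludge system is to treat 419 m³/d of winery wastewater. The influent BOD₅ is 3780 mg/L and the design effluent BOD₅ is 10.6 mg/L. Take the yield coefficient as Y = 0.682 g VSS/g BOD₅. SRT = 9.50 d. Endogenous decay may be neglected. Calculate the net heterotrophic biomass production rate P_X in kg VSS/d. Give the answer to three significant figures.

P_X ≈ 1080 kg VSS/d

No decay correction is needed, so Y_obs = Y = 0.682.
Q·(S₀ − S) = 419 × (3780 − 10.6) × 10⁻³ = 1579 kg/d removed.
Net biomass production P_X = Y_obs × Q·(S₀ − S) = 0.6820 × 1579 = 1077 kg VSS/d.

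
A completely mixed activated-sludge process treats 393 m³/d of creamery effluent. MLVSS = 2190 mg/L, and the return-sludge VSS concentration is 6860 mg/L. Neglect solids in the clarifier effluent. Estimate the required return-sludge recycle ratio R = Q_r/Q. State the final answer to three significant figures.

Mass balance around the secondary clarifier (neglecting effluent solids): R = X / (X_r − X) = 2190 / (6860 − 2190) = 0.4690.

R ≈ 0.469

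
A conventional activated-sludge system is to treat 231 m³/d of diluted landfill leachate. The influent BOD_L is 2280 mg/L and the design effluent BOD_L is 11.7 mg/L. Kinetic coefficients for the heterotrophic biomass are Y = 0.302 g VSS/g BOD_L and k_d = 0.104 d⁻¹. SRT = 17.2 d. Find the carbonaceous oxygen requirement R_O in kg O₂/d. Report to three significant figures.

R_O ≈ 443 kg O₂/d

Correct the yield for decay: Y_obs = Y/(1 + k_d θ_c) = 0.302 / (1 + 0.104 × 17.2) = 0.302 / 2.789 = 0.1083.
Substrate removed = Q·(S₀ − S) = 231 m³/d × (2280 − 11.7) g/m³ = 5.24×10^5 g/d = 524.0 kg/d.
Net sludge production P_X = 0.1083 × 524.0 = 56.74 kg VSS/d.
R_O = Q·ΔS − 1.42 P_X = 524.0 − 80.57 = 443.4 kg O₂/d.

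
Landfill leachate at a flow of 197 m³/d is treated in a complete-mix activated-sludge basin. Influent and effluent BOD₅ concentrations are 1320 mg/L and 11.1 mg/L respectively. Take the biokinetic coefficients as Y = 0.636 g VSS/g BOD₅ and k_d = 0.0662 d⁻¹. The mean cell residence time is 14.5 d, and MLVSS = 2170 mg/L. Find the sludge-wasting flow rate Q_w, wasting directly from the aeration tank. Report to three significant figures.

Steady-state biomass mass balance: V·X·(1 + k_d·θ_c) = Y·Q·(S₀ − S)·θ_c, so V = 0.636 × 197 × (1320 − 11.1) × 14.5 / [2170 × (1 + 0.0662 × 14.5)] = 2.38×10^6 / 4253 = 559.1 m³.
Wasting from the aeration tank: Q_w = V / θ_c = 559.1 / 14.5 = 38.56 m³/d.

Q_w ≈ 38.6 m³/d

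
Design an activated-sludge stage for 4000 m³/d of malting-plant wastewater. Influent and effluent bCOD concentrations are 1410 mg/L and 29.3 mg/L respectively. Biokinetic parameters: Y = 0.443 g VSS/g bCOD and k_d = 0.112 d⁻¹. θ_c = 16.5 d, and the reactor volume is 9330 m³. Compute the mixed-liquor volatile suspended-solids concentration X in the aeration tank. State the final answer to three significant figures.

X ≈ 1520 mg/L

From V·X·(1 + k_d·θ_c) = Y·Q·(S₀ − S)·θ_c: X = 0.443 × 4000 × (1410 − 29.3) × 16.5 / [9330 × (1 + 0.112 × 16.5)] = 1519 mg/L.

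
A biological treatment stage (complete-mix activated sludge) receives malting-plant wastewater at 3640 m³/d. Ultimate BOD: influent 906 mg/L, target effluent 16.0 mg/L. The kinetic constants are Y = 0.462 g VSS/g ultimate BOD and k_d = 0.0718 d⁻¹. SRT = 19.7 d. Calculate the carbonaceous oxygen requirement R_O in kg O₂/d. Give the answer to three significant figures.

R_O ≈ 2360 kg O₂/d

The observed yield is Y_obs = Y/(1 + k_d·θ_c) = 0.462 / (1 + 0.0718 × 19.7) = 0.462 / 2.414 = 0.1913 g VSS per g ultimate BOD removed.
Substrate removed = Q·(S₀ − S) = 3640 m³/d × (906 − 16.0) g/m³ = 3.24×10^6 g/d = 3240 kg/d.
Net sludge production P_X = 0.1913 × 3240 = 619.9 kg VSS/d.
Carbonaceous O₂ demand = substrate oxidised − cell-mass equivalent = 3240 − 1.42 × 619.9 = 2359 kg O₂/d.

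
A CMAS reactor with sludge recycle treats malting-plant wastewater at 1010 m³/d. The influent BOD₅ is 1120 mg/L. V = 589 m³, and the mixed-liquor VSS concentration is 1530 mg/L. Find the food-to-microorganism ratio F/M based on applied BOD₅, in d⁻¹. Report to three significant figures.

F/M ≈ 1.26 d⁻¹

F/M = applied load / biomass = Q·S₀/(V·X) = 1010 × 1120 / (589.0 × 1530) = 1.255 d⁻¹.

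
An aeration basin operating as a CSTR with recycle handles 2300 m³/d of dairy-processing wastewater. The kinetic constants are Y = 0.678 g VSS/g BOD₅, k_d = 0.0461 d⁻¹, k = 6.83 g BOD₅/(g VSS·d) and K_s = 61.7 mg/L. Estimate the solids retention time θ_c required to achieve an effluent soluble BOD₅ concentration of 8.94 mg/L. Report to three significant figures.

θ_c ≈ 1.85 d

At the target effluent, Y k S/(K_s+S) = 0.678×6.83×8.94/70.64 = 0.5861 d⁻¹.
Then 1/θ_c = μ − k_d = 0.5861 − 0.0461 = 0.5400 d⁻¹, giving θ_c = 1.852 d.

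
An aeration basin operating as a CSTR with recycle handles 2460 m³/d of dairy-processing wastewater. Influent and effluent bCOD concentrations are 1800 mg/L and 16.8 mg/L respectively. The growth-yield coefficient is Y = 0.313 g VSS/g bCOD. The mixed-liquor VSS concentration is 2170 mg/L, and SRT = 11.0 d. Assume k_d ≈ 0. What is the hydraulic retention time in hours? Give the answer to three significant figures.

τ ≈ 67.9 h

V·X = Y·Q·ΔS·θ_c gives V = 0.313 × 2460 × (1800 − 16.8) × 11.0 / 2170 = 6960 m³.
HRT = V/Q = 6960 m³ / 2460 m³·d⁻¹ = 2.829 d × 24 = 67.90 h.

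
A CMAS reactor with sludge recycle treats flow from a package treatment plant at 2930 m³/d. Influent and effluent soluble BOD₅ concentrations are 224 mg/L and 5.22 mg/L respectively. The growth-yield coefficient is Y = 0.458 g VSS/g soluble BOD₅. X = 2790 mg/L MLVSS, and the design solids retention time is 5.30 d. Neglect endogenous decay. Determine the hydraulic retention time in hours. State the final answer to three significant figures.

τ ≈ 4.57 h

With k_d = 0 the design equation reduces to V = Y Q (S₀−S) θ_c / X = 0.458 × 2930 × (224 − 5.22) × 5.30 / 2790 = 557.7 m³.
τ = V/Q = 557.7/2930 = 0.1903 d, or 4.568 h.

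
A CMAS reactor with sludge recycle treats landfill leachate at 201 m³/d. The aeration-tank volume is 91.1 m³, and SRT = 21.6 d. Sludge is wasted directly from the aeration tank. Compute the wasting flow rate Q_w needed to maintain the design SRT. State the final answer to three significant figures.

Q_w ≈ 4.22 m³/d

With mixed-liquor wasting, θ_c = V/Q_w, so Q_w = V/θ_c = 91.10/21.6 = 4.218 m³/d.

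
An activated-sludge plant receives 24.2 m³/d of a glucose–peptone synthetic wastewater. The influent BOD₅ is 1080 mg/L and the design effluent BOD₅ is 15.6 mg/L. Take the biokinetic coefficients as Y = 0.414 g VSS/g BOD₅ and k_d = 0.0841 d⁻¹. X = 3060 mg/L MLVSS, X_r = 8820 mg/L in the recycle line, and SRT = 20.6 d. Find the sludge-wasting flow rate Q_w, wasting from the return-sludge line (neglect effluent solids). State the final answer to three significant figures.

Q_w ≈ 0.442 m³/d

Rearranging the biomass balance for a CMAS with decay, V = Y·Q·ΔS·θ_c / [X·(1+k_d θ_c)] = 0.414 × 24.2 × (1080 − 15.6) × 20.6 / [3060 × (1 + 0.0841 × 20.6)] = 2.2×10^5 / 8361 = 26.27 m³.
θ_c = V·X/(Q_w·X_r) when wasting from the recycle, so Q_w = V·X/(θ_c·X_r) = 26.27 × 3060 / (20.6 × 8820) = 0.4425 m³/d.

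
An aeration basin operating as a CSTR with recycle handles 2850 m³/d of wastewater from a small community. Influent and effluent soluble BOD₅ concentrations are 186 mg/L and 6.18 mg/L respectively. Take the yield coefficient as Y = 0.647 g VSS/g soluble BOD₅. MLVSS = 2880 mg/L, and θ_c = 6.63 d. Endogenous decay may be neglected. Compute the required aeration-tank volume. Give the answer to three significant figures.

Biomass mass balance (decay neglected): V·X = Y·Q·(S₀ − S)·θ_c, so V = 0.647 × 2850 × (186 − 6.18) × 6.63 / 2880 = 763.3 m³.

V ≈ 763 m³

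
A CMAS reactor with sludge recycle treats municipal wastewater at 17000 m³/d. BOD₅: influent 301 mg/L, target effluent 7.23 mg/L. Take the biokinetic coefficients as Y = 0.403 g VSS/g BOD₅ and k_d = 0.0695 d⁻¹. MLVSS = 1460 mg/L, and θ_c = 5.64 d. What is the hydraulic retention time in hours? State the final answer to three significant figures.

Steady-state biomass mass balance: V·X·(1 + k_d·θ_c) = Y·Q·(S₀ − S)·θ_c, so V = 0.403 × 17000 × (301 − 7.23) × 5.64 / [1460 × (1 + 0.0695 × 5.64)] = 1.14×10^7 / 2032 = 5585 m³.
τ = V/Q = 5585/17000 = 0.3286 d, or 7.885 h.

τ ≈ 7.89 h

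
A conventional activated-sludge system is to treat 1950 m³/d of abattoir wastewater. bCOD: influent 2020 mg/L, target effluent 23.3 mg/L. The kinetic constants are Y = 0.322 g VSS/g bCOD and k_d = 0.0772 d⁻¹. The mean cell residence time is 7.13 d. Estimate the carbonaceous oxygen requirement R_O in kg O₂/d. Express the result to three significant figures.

The observed yield is Y_obs = Y/(1 + k_d·θ_c) = 0.322 / (1 + 0.0772 × 7.13) = 0.322 / 1.550 = 0.2077 g VSS per g bCOD removed.
Substrate removed = Q·(S₀ − S) = 1950 m³/d × (2020 − 23.3) g/m³ = 3.89×10^6 g/d = 3894 kg/d.
P_X = Y_obs·Q·(S₀ − S) = 0.2077 × 3894 = 808.6 kg VSS/d.
R_O = Q·ΔS − 1.42 P_X = 3894 − 1148 = 2745 kg O₂/d.

R_O ≈ 2750 kg O₂/d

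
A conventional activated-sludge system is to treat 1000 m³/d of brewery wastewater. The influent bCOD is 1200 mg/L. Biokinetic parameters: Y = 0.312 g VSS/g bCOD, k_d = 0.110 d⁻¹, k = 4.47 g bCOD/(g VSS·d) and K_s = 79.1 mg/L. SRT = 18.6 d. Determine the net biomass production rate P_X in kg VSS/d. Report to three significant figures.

P_X ≈ 122 kg VSS/d

For a completely mixed reactor with recycle the Lawrence–McCarty relation gives S = K_s·(1 + k_d·θ_c) / [θ_c·(Y·k − k_d) − 1] = 79.1 × (1 + 0.110 × 18.6) / [18.6 × (0.312 × 4.47 − 0.110) − 1] = 240.9 / 22.89 = 10.52 mg/L.
The observed yield is Y_obs = Y/(1 + k_d·θ_c) = 0.312 / (1 + 0.110 × 18.6) = 0.312 / 3.046 = 0.1024 g VSS per g bCOD removed.
ΔS = 1200 − 10.5 = 1190 mg/L, so the substrate removal rate is 1000 × 1190/1000 = 1190 kg bCOD/d.
Biomass produced: P_X = Y_obs·Q·ΔS = 0.1024 × 1190 ≈ 121.8 kg VSS/d.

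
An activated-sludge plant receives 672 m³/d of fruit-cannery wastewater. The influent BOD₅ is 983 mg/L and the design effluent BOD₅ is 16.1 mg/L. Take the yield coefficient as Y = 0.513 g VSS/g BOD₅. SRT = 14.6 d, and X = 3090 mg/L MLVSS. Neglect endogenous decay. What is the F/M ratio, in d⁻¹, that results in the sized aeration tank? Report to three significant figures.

V·X = Y·Q·ΔS·θ_c gives V = 0.513 × 672 × (983 − 16.1) × 14.6 / 3090 = 1575 m³.
F/M = applied load / biomass = Q·S₀/(V·X) = 672 × 983 / (1575 × 3090) = 0.1357 d⁻¹.

F/M ≈ 0.136 d⁻¹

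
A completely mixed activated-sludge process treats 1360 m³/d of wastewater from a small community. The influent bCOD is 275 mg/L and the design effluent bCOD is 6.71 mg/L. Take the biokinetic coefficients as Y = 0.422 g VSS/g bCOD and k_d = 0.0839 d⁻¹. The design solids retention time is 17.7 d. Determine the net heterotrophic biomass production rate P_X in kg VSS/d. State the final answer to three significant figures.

Y_obs = Y / (1 + k_d θ_c) = 0.422 / (1 + 0.0839 × 17.7) = 0.422 / 2.485 = 0.1698.
Substrate removed = Q·(S₀ − S) = 1360 m³/d × (275 − 6.71) g/m³ = 3.65×10^5 g/d = 364.9 kg/d.
Biomass produced: P_X = Y_obs·Q·ΔS = 0.1698 × 364.9 ≈ 61.96 kg VSS/d.

P_X ≈ 62.0 kg VSS/d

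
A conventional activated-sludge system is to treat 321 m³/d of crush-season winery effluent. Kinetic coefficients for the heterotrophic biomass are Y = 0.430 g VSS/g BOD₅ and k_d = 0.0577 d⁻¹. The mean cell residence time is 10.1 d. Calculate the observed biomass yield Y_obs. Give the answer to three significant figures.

Y_obs ≈ 0.272 g VSS/g BOD₅

Observed yield with endogenous decay: Y_obs = Y / (1 + k_d·θ_c) = 0.430 / (1 + 0.0577 × 10.1) = 0.430 / 1.583 = 0.2717 g VSS/g BOD₅.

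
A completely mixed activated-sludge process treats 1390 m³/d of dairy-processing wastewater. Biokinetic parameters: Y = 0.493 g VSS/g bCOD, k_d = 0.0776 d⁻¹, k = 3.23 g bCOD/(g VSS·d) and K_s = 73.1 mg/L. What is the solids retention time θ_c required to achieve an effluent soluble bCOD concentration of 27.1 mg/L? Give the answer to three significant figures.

θ_c ≈ 2.83 d

At the target effluent, Y k S/(K_s+S) = 0.493×3.23×27.1/100.2 = 0.4307 d⁻¹.
θ_c = 1/(μ − k_d) = 1/(0.4307 − 0.0776) = 1/0.3531 = 2.832 d.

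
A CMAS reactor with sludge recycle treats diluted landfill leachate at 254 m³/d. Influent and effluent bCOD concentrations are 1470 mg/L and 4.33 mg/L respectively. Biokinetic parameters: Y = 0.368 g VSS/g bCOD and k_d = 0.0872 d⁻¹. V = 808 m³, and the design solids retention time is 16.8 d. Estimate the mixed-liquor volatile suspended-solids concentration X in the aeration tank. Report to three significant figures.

X ≈ 1160 mg/L

Solving the biomass balance for X: X = Y Q (S₀−S) θ_c / [V (1+k_d θ_c)] = 0.368 × 254 × (1470 − 4.33) × 16.8 / [808 × (1 + 0.0872 × 16.8)] = 1156 mg/L.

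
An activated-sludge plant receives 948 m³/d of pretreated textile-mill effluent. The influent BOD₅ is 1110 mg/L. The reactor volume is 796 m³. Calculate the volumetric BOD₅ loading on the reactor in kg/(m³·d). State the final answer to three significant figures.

L_v ≈ 1.32 kg BOD₅/(m³·d)

Volumetric loading L_v = Q·S₀ / V = 948 × 1110 g/m³ / 796.0 m³ = 1322 g/(m³·d) = 1.322 kg BOD₅/(m³·d).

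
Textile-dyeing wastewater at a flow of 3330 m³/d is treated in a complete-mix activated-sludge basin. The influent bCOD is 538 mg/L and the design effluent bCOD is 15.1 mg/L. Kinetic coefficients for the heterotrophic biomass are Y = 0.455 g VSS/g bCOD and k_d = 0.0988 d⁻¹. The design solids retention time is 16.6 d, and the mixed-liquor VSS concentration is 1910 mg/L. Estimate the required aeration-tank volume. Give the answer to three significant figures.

V ≈ 2610 m³

From the SRT design equation V = Y Q (S₀−S) θ_c / [X (1 + k_d θ_c)] = 0.455 × 3330 × (538 − 15.1) × 16.6 / [1910 × (1 + 0.0988 × 16.6)] = 1.32×10^7 / 5043 = 2608 m³.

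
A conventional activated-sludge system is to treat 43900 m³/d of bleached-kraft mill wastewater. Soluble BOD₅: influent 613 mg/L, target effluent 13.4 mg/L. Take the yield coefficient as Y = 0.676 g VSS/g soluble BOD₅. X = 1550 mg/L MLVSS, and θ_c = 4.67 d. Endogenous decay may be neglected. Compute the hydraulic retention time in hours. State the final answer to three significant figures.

With k_d = 0 the design equation reduces to V = Y Q (S₀−S) θ_c / X = 0.676 × 43900 × (613 − 13.4) × 4.67 / 1550 = 53612 m³.
τ = V/Q = 53612/43900 = 1.221 d, or 29.31 h.

τ ≈ 29.3 h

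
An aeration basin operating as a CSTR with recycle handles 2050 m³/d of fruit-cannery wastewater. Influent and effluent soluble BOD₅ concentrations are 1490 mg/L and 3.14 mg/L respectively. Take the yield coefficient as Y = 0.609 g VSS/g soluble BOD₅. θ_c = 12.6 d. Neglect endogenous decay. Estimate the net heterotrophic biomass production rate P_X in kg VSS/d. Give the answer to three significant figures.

P_X ≈ 1860 kg VSS/d

No decay correction is needed, so Y_obs = Y = 0.609.
ΔS = 1490 − 3.14 = 1487 mg/L, so the substrate removal rate is 2050 × 1487/1000 = 3048 kg soluble BOD₅/d.
So the net sludge growth is P_X = 0.6090 × 3048 = 1856 kg VSS/d.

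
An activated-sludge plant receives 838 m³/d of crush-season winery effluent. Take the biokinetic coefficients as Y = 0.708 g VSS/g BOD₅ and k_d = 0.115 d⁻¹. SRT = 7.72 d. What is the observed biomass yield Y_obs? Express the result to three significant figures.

The observed yield is Y_obs = Y/(1 + k_d·θ_c) = 0.708 / (1 + 0.115 × 7.72) = 0.708 / 1.888 = 0.3750 g VSS per g BOD₅ removed.

Y_obs ≈ 0.375 g VSS/g BOD₅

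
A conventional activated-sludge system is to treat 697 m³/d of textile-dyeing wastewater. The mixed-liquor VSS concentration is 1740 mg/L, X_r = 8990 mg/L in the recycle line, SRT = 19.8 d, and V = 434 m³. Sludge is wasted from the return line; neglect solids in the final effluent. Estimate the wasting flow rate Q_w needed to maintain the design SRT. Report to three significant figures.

Q_w ≈ 4.24 m³/d

Q_w = (V·X)/(θ_c X_r) = 434.0 × 1740 / (19.8 × 8990) = 4.242 m³/d.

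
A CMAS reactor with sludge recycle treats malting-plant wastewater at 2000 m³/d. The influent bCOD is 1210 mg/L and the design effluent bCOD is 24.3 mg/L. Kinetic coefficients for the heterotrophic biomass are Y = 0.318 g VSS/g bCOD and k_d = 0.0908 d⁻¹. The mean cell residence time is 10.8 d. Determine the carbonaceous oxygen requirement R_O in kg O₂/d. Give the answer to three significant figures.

Observed yield with endogenous decay: Y_obs = Y / (1 + k_d·θ_c) = 0.318 / (1 + 0.0908 × 10.8) = 0.318 / 1.981 = 0.1606 g VSS/g bCOD.
Substrate removed = Q·(S₀ − S) = 2000 m³/d × (1210 − 24.3) g/m³ = 2.37×10^6 g/d = 2371 kg/d.
Biomass synthesised: P_X = Y_obs × 2371 = 380.7 kg VSS/d.
R_O = Q·(S₀ − S) − 1.42·P_X = 2371 − 1.42 × 380.7 = 1831 kg O₂/d.

R_O ≈ 1830 kg O₂/d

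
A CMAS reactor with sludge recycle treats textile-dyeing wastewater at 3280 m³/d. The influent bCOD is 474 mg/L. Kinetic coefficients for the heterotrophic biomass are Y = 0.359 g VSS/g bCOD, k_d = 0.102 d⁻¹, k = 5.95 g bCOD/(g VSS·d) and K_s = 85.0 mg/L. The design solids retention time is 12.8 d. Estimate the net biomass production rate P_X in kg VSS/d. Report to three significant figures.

P_X ≈ 238 kg VSS/d

Effluent substrate depends only on kinetics and SRT: S = K_s(1 + k_d θ_c) / [θ_c(Yk − k_d) − 1] = 85.0 × (1 + 0.102 × 12.8) / [12.8 × (0.359 × 5.95 − 0.102) − 1] = 196.0 / 25.04 = 7.828 mg/L.
Observed yield with endogenous decay: Y_obs = Y / (1 + k_d·θ_c) = 0.359 / (1 + 0.102 × 12.8) = 0.359 / 2.306 = 0.1557 g VSS/g bCOD.
Mass of bCOD removed per day: Q(S₀ − S) = 3280 × 466.2 g/m³ = 1529 kg/d.
Net biomass production P_X = Y_obs × Q·(S₀ − S) = 0.1557 × 1529 = 238.1 kg VSS/d.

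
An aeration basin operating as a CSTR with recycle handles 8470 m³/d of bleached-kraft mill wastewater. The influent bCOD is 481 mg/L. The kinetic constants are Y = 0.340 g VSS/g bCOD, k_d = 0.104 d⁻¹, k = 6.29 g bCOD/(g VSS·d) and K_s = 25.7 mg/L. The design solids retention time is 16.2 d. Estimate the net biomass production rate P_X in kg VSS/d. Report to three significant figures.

From the Monod/SRT balance for a CMAS, S = K_s·(1+k_d θ_c)/[θ_c·(Y k − k_d) − 1] = 25.7 × (1 + 0.104 × 16.2) / [16.2 × (0.340 × 6.29 − 0.104) − 1] = 69.00 / 31.96 = 2.159 mg/L.
Correct the yield for decay: Y_obs = Y/(1 + k_d θ_c) = 0.340 / (1 + 0.104 × 16.2) = 0.340 / 2.685 = 0.1266.
Mass of bCOD removed per day: Q(S₀ − S) = 8470 × 478.8 g/m³ = 4056 kg/d.
P_X = Y_obs · Q(S₀ − S) = 0.1266 × 4056 = 513.6 kg VSS/d.

P_X ≈ 514 kg VSS/d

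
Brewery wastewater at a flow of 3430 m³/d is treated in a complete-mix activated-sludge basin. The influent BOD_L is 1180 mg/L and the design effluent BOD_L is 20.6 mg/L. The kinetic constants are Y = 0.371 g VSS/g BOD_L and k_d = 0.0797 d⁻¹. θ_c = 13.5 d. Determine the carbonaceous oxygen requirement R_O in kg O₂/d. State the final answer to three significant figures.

R_O ≈ 2970 kg O₂/d

Observed yield with endogenous decay: Y_obs = Y / (1 + k_d·θ_c) = 0.371 / (1 + 0.0797 × 13.5) = 0.371 / 2.076 = 0.1787 g VSS/g BOD_L.
Substrate removed = Q·(S₀ − S) = 3430 m³/d × (1180 − 20.6) g/m³ = 3.98×10^6 g/d = 3977 kg/d.
P_X = Y_obs·Q·(S₀ − S) = 0.1787 × 3977 = 710.7 kg VSS/d.
R_O = Q·(S₀ − S) − 1.42·P_X = 3977 − 1.42 × 710.7 = 2968 kg O₂/d.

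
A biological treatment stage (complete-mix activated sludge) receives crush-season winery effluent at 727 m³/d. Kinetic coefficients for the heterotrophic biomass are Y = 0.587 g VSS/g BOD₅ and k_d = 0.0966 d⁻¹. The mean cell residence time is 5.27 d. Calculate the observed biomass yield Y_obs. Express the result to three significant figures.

The observed yield is Y_obs = Y/(1 + k_d·θ_c) = 0.587 / (1 + 0.0966 × 5.27) = 0.587 / 1.509 = 0.3890 g VSS per g BOD₅ removed.

Y_obs ≈ 0.389 g VSS/g BOD₅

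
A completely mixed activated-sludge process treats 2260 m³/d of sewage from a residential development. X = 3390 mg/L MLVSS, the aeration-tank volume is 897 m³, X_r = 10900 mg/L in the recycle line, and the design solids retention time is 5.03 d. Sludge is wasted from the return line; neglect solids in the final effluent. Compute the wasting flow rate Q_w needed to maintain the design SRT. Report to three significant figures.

Wasting from the return line (neglecting effluent solids): Q_w = V·X / (θ_c·X_r) = 897.0 × 3390 / (5.03 × 10900) = 55.46 m³/d.

Q_w ≈ 55.5 m³/d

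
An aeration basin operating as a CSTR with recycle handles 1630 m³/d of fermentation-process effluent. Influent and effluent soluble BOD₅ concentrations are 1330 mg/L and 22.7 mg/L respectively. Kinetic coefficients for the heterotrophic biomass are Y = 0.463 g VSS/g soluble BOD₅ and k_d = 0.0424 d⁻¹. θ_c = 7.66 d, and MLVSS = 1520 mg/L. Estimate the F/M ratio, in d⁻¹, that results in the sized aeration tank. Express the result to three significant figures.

F/M ≈ 0.380 d⁻¹

Steady-state biomass mass balance: V·X·(1 + k_d·θ_c) = Y·Q·(S₀ − S)·θ_c, so V = 0.463 × 1630 × (1330 − 22.7) × 7.66 / [1520 × (1 + 0.0424 × 7.66)] = 7.56×10^6 / 2014 = 3753 m³.
F/M = applied load / biomass = Q·S₀/(V·X) = 1630 × 1330 / (3753 × 1520) = 0.3800 d⁻¹.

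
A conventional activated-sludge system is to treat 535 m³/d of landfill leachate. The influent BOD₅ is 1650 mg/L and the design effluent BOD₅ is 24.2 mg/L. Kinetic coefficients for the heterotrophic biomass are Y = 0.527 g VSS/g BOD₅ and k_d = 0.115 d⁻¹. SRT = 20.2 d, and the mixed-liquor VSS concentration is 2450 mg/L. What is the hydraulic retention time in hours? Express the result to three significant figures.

Rearranging the biomass balance for a CMAS with decay, V = Y·Q·ΔS·θ_c / [X·(1+k_d θ_c)] = 0.527 × 535 × (1650 − 24.2) × 20.2 / [2450 × (1 + 0.115 × 20.2)] = 9.26×10^6 / 8141 = 1137 m³.
τ = V/Q = 1137/535 = 2.126 d, or 51.02 h.

τ ≈ 51.0 h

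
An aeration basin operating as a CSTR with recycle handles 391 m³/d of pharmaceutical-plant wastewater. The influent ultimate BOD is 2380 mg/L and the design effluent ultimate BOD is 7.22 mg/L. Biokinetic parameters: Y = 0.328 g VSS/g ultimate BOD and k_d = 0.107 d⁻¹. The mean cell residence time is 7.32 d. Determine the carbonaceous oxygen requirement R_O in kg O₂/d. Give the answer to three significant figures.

Observed yield with endogenous decay: Y_obs = Y / (1 + k_d·θ_c) = 0.328 / (1 + 0.107 × 7.32) = 0.328 / 1.783 = 0.1839 g VSS/g ultimate BOD.
Q·(S₀ − S) = 391 × (2380 − 7.22) × 10⁻³ = 927.8 kg/d removed.
Biomass synthesised: P_X = Y_obs × 927.8 = 170.6 kg VSS/d.
Carbonaceous O₂ demand = substrate oxidised − cell-mass equivalent = 927.8 − 1.42 × 170.6 = 685.4 kg O₂/d.

R_O ≈ 685 kg O₂/d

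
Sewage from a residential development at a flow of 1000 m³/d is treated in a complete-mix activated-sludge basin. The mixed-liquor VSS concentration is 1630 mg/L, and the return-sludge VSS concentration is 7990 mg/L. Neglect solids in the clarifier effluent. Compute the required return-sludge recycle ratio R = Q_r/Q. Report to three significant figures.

Solids balance on the clarifier gives (1+R)X = R·X_r, so R = X/(X_r − X) = 1630 / (7990 − 1630) = 0.2563.

R ≈ 0.256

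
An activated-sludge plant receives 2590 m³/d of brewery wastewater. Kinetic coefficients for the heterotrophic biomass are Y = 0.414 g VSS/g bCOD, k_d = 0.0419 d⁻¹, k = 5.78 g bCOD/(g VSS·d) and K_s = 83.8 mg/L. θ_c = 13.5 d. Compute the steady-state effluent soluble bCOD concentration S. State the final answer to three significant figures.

From the Monod/SRT balance for a CMAS, S = K_s·(1+k_d θ_c)/[θ_c·(Y k − k_d) − 1] = 83.8 × (1 + 0.0419 × 13.5) / [13.5 × (0.414 × 5.78 − 0.0419) − 1] = 131.2 / 30.74 = 4.268 mg/L.

S ≈ 4.27 mg/L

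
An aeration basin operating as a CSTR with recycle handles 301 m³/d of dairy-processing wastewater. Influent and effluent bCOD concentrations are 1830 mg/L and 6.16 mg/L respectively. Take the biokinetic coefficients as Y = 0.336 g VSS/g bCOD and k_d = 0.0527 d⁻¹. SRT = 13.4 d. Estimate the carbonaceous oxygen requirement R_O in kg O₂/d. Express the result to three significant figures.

R_O ≈ 395 kg O₂/d

The observed yield is Y_obs = Y/(1 + k_d·θ_c) = 0.336 / (1 + 0.0527 × 13.4) = 0.336 / 1.706 = 0.1969 g VSS per g bCOD removed.
Q·(S₀ − S) = 301 × (1830 − 6.16) × 10⁻³ = 549.0 kg/d removed.
Net sludge production P_X = 0.1969 × 549.0 = 108.1 kg VSS/d.
R_O = Q·(S₀ − S) − 1.42·P_X = 549.0 − 1.42 × 108.1 = 395.5 kg O₂/d.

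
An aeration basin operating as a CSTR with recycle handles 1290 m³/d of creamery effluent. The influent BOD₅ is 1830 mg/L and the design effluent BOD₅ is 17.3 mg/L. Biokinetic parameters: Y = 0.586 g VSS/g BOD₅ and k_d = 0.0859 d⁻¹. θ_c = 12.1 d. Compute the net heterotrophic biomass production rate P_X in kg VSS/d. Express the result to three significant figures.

Correct the yield for decay: Y_obs = Y/(1 + k_d θ_c) = 0.586 / (1 + 0.0859 × 12.1) = 0.586 / 2.039 = 0.2873.
ΔS = 1830 − 17.3 = 1813 mg/L, so the substrate removal rate is 1290 × 1813/1000 = 2338 kg BOD₅/d.
So the net sludge growth is P_X = 0.2873 × 2338 = 671.9 kg VSS/d.

P_X ≈ 672 kg VSS/d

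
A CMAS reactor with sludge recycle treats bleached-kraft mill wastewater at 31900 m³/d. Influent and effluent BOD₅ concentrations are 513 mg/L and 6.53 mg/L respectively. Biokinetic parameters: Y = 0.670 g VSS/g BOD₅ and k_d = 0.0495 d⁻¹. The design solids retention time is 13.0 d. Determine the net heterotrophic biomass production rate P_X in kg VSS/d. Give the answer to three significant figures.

P_X ≈ 6590 kg VSS/d

Correct the yield for decay: Y_obs = Y/(1 + k_d θ_c) = 0.670 / (1 + 0.0495 × 13.0) = 0.670 / 1.643 = 0.4077.
Mass of BOD₅ removed per day: Q(S₀ − S) = 31900 × 506.5 g/m³ = 16156 kg/d.
So the net sludge growth is P_X = 0.4077 × 16156 = 6586 kg VSS/d.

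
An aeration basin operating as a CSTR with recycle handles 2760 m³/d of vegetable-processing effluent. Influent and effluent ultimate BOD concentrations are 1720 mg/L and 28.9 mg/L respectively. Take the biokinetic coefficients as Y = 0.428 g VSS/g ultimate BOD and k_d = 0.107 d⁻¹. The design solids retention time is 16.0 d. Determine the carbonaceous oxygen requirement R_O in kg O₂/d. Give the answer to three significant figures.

R_O ≈ 3620 kg O₂/d

The observed yield is Y_obs = Y/(1 + k_d·θ_c) = 0.428 / (1 + 0.107 × 16.0) = 0.428 / 2.712 = 0.1578 g VSS per g ultimate BOD removed.
Substrate removed = Q·(S₀ − S) = 2760 m³/d × (1720 − 28.9) g/m³ = 4.67×10^6 g/d = 4667 kg/d.
P_X = Y_obs·Q·(S₀ − S) = 0.1578 × 4667 = 736.6 kg VSS/d.
R_O = Q·ΔS − 1.42 P_X = 4667 − 1046 = 3621 kg O₂/d.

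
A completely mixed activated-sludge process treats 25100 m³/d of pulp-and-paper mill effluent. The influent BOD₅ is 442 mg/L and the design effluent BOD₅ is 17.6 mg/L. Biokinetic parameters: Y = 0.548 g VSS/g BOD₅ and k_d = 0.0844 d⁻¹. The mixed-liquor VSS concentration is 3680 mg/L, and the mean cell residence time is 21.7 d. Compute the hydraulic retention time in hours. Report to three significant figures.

Rearranging the biomass balance for a CMAS with decay, V = Y·Q·ΔS·θ_c / [X·(1+k_d θ_c)] = 0.548 × 25100 × (442 − 17.6) × 21.7 / [3680 × (1 + 0.0844 × 21.7)] = 1.27×10^8 / 10420 = 12157 m³.
HRT = V/Q = 12157 m³ / 25100 m³·d⁻¹ = 0.4843 d × 24 = 11.62 h.

τ ≈ 11.6 h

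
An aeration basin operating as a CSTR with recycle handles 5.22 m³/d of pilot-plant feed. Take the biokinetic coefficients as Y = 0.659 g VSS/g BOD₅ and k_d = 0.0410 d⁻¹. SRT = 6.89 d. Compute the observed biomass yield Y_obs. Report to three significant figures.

The observed yield is Y_obs = Y/(1 + k_d·θ_c) = 0.659 / (1 + 0.0410 × 6.89) = 0.659 / 1.282 = 0.5138 g VSS per g BOD₅ removed.

Y_obs ≈ 0.514 g VSS/g BOD₅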